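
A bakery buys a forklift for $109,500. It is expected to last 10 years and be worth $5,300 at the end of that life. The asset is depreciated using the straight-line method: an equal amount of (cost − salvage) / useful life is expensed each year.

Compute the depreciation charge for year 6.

Depreciable base = $109,500 − $5,300 = $104,200.
Annual expense = $104,200 / 10 = $10,420.

$10,420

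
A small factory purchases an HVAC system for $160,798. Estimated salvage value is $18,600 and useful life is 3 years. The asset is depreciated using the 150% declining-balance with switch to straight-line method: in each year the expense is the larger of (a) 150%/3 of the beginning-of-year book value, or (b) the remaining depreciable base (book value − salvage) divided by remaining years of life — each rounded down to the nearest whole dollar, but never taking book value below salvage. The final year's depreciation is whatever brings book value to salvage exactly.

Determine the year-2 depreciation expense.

$40,199

Depreciable base = $160,798 − $18,600 = $142,198.
Year 1: DB = ⌊$160,798 × 150%/3⌋ = $80,399; SL = ⌊$142,198/3⌋ = $47,399 → take DB $80,399. Book value $80,399.
Year 2: DB = ⌊$80,399 × 150%/3⌋ = $40,199; SL = ⌊$61,799/2⌋ = $30,899 → take DB $40,199. Book value $40,200.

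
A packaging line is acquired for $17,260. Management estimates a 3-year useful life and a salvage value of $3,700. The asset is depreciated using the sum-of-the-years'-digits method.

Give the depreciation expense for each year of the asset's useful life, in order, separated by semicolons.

$6,780; $4,520; $2,260

Depreciable base = $17,260 − $3,700 = $13,560.
Sum of the years' digits = 3+2+1 = 6.
Year 1: $13,560 × 3/6 = $6,780. Book value $10,480.
Year 2: $13,560 × 2/6 = $4,520. Book value $5,960.
Year 3: $13,560 × 1/6 = $2,260. Book value $3,700.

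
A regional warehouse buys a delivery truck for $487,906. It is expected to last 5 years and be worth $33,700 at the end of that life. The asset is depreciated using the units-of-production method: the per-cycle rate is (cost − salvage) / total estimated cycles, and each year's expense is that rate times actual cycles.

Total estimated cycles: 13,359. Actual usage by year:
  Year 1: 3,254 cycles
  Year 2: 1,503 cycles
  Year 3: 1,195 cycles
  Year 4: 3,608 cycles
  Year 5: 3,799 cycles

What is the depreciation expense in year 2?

Depreciable base = $487,906 − $33,700 = $454,206.
Rate = $454,206 / 13,359 cycles = $34 per cycle.
Year 1: 3,254 × $34 = $110,636. Book value $377,270.
Year 2: 1,503 × $34 = $51,102. Book value $326,168.

$51,102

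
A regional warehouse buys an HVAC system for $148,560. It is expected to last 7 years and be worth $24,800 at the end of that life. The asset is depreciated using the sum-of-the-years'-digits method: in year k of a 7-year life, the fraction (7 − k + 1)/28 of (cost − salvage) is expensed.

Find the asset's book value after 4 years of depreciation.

$51,320

Depreciable base = $148,560 − $24,800 = $123,760.
Sum of the years' digits = 7+6+5+4+3+2+1 = 28.
Year 1: $123,760 × 7/28 = $30,940. Book value $117,620.
Year 2: $123,760 × 6/28 = $26,520. Book value $91,100.
Year 3: $123,760 × 5/28 = $22,100. Book value $69,000.
Year 4: $123,760 × 4/28 = $17,680. Book value $51,320.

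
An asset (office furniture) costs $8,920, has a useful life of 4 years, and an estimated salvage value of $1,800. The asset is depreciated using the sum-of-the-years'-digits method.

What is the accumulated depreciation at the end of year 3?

Depreciable base = $8,920 − $1,800 = $7,120.
Sum of the years' digits = 4+3+2+1 = 10.
Year 1: $7,120 × 4/10 = $2,848. Book value $6,072.
Year 2: $7,120 × 3/10 = $2,136. Book value $3,936.
Year 3: $7,120 × 2/10 = $1,424. Book value $2,512.
Accumulated through year 3 = $8,920 − $2,512 = $6,408.

$6,408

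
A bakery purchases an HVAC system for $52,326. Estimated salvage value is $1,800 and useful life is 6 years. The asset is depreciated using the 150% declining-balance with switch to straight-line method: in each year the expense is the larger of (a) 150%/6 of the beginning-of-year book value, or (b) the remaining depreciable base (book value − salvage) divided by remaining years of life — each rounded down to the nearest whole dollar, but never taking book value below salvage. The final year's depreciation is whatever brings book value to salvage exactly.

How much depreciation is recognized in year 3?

Depreciable base = $52,326 − $1,800 = $50,526.
Year 1: DB = ⌊$52,326 × 150%/6⌋ = $13,081; SL = ⌊$50,526/6⌋ = $8,421 → take DB $13,081. Book value $39,245.
Year 2: DB = ⌊$39,245 × 150%/6⌋ = $9,811; SL = ⌊$37,445/5⌋ = $7,489 → take DB $9,811. Book value $29,434.
Year 3: DB = ⌊$29,434 × 150%/6⌋ = $7,358; SL = ⌊$27,634/4⌋ = $6,908 → take DB $7,358. Book value $22,076.

$7,358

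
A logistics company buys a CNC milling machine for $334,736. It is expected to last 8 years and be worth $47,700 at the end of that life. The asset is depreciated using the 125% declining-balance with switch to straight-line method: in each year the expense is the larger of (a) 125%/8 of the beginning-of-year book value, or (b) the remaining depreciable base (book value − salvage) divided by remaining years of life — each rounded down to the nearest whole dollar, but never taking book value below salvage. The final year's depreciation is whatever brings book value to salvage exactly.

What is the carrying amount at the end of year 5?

$139,164

Depreciable base = $334,736 − $47,700 = $287,036.
Year 1: DB = ⌊$334,736 × 125%/8⌋ = $52,302; SL = ⌊$287,036/8⌋ = $35,879 → take DB $52,302. Book value $282,434.
Year 2: DB = ⌊$282,434 × 125%/8⌋ = $44,130; SL = ⌊$234,734/7⌋ = $33,533 → take DB $44,130. Book value $238,304.
Year 3: DB = ⌊$238,304 × 125%/8⌋ = $37,235; SL = ⌊$190,604/6⌋ = $31,767 → take DB $37,235. Book value $201,069.
Year 4: DB = ⌊$201,069 × 125%/8⌋ = $31,417; SL = ⌊$153,369/5⌋ = $30,673 → take DB $31,417. Book value $169,652.
Year 5: DB = ⌊$169,652 × 125%/8⌋ = $26,508; SL = ⌊$121,952/4⌋ = $30,488 → take SL $30,488. Book value $139,164.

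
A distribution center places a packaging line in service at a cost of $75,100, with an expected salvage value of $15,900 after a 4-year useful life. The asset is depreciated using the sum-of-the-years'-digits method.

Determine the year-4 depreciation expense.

$5,920

Depreciable base = $75,100 − $15,900 = $59,200.
Sum of the years' digits = 4+3+2+1 = 10.
Year 1: $59,200 × 4/10 = $23,680. Book value $51,420.
Year 2: $59,200 × 3/10 = $17,760. Book value $33,660.
Year 3: $59,200 × 2/10 = $11,840. Book value $21,820.
Year 4: $59,200 × 1/10 = $5,920. Book value $15,900.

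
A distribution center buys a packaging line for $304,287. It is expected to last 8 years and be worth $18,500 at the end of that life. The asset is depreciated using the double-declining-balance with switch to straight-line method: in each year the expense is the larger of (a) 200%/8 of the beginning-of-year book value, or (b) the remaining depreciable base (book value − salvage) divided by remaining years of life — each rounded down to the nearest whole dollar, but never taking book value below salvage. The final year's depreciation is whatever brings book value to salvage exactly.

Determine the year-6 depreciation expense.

$18,052

Depreciable base = $304,287 − $18,500 = $285,787.
Year 1: DB = ⌊$304,287 × 200%/8⌋ = $76,071; SL = ⌊$285,787/8⌋ = $35,723 → take DB $76,071. Book value $228,216.
Year 2: DB = ⌊$228,216 × 200%/8⌋ = $57,054; SL = ⌊$209,716/7⌋ = $29,959 → take DB $57,054. Book value $171,162.
Year 3: DB = ⌊$171,162 × 200%/8⌋ = $42,790; SL = ⌊$152,662/6⌋ = $25,443 → take DB $42,790. Book value $128,372.
Year 4: DB = ⌊$128,372 × 200%/8⌋ = $32,093; SL = ⌊$109,872/5⌋ = $21,974 → take DB $32,093. Book value $96,279.
Year 5: DB = ⌊$96,279 × 200%/8⌋ = $24,069; SL = ⌊$77,779/4⌋ = $19,444 → take DB $24,069. Book value $72,210.
Year 6: DB = ⌊$72,210 × 200%/8⌋ = $18,052; SL = ⌊$53,710/3⌋ = $17,903 → take DB $18,052. Book value $54,158.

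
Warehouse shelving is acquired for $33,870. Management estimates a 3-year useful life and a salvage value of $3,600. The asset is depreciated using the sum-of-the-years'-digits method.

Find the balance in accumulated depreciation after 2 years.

Depreciable base = $33,870 − $3,600 = $30,270.
Sum of the years' digits = 3+2+1 = 6.
Year 1: $30,270 × 3/6 = $15,135. Book value $18,735.
Year 2: $30,270 × 2/6 = $10,090. Book value $8,645.
Accumulated through year 2 = $33,870 − $8,645 = $25,225.

$25,225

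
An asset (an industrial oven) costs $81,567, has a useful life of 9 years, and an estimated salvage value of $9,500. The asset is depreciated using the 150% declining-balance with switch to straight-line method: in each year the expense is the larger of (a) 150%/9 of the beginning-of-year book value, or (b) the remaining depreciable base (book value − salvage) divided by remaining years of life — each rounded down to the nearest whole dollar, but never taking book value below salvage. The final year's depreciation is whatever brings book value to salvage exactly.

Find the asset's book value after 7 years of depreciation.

$21,142

Depreciable base = $81,567 − $9,500 = $72,067.
Year 1: DB = ⌊$81,567 × 150%/9⌋ = $13,594; SL = ⌊$72,067/9⌋ = $8,007 → take DB $13,594. Book value $67,973.
Year 2: DB = ⌊$67,973 × 150%/9⌋ = $11,328; SL = ⌊$58,473/8⌋ = $7,309 → take DB $11,328. Book value $56,645.
Year 3: DB = ⌊$56,645 × 150%/9⌋ = $9,440; SL = ⌊$47,145/7⌋ = $6,735 → take DB $9,440. Book value $47,205.
Year 4: DB = ⌊$47,205 × 150%/9⌋ = $7,867; SL = ⌊$37,705/6⌋ = $6,284 → take DB $7,867. Book value $39,338.
Year 5: DB = ⌊$39,338 × 150%/9⌋ = $6,556; SL = ⌊$29,838/5⌋ = $5,967 → take DB $6,556. Book value $32,782.
Year 6: DB = ⌊$32,782 × 150%/9⌋ = $5,463; SL = ⌊$23,282/4⌋ = $5,820 → take SL $5,820. Book value $26,962.
Year 7: DB = ⌊$26,962 × 150%/9⌋ = $4,493; SL = ⌊$17,462/3⌋ = $5,820 → take SL $5,820. Book value $21,142.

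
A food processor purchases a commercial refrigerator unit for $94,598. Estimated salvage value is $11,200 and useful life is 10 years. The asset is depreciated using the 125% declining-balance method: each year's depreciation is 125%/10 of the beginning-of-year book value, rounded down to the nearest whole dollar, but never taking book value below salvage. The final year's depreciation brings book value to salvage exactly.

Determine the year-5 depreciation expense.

$6,931

Depreciable base = $94,598 − $11,200 = $83,398.
Year 1: ⌊$94,598 × 125%/10⌋ = $11,824. Book value $82,774.
Year 2: ⌊$82,774 × 125%/10⌋ = $10,346. Book value $72,428.
Year 3: ⌊$72,428 × 125%/10⌋ = $9,053. Book value $63,375.
Year 4: ⌊$63,375 × 125%/10⌋ = $7,921. Book value $55,454.
Year 5: ⌊$55,454 × 125%/10⌋ = $6,931. Book value $48,523.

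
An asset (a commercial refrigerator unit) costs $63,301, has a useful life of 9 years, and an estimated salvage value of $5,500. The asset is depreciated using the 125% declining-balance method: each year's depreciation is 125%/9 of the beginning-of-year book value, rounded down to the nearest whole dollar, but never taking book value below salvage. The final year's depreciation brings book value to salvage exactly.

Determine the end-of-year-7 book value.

Depreciable base = $63,301 − $5,500 = $57,801.
Year 1: ⌊$63,301 × 125%/9⌋ = $8,791. Book value $54,510.
Year 2: ⌊$54,510 × 125%/9⌋ = $7,570. Book value $46,940.
Year 3: ⌊$46,940 × 125%/9⌋ = $6,519. Book value $40,421.
Year 4: ⌊$40,421 × 125%/9⌋ = $5,614. Book value $34,807.
Year 5: ⌊$34,807 × 125%/9⌋ = $4,834. Book value $29,973.
Year 6: ⌊$29,973 × 125%/9⌋ = $4,162. Book value $25,811.
Year 7: ⌊$25,811 × 125%/9⌋ = $3,584. Book value $22,227.

$22,227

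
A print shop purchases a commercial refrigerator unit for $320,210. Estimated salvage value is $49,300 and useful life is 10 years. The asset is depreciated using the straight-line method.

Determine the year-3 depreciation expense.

$27,091

Depreciable base = $320,210 − $49,300 = $270,910.
Annual expense = $270,910 / 10 = $27,091.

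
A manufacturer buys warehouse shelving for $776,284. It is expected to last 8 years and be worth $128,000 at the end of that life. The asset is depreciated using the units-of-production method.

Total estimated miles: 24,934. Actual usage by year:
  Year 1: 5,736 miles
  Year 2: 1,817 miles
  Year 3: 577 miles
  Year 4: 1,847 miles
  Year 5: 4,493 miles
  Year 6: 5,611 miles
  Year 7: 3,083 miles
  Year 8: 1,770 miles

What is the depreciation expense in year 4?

$48,022

Depreciable base = $776,284 − $128,000 = $648,284.
Rate = $648,284 / 24,934 miles = $26 per mile.
Year 1: 5,736 × $26 = $149,136. Book value $627,148.
Year 2: 1,817 × $26 = $47,242. Book value $579,906.
Year 3: 577 × $26 = $15,002. Book value $564,904.
Year 4: 1,847 × $26 = $48,022. Book value $516,882.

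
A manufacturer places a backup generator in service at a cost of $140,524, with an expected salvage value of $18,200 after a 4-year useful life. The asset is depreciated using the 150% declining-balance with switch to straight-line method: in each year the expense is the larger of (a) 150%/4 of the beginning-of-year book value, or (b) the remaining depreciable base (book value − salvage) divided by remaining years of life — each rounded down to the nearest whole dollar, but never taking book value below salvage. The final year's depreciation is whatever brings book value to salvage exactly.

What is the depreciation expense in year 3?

$20,584

Depreciable base = $140,524 − $18,200 = $122,324.
Year 1: DB = ⌊$140,524 × 150%/4⌋ = $52,696; SL = ⌊$122,324/4⌋ = $30,581 → take DB $52,696. Book value $87,828.
Year 2: DB = ⌊$87,828 × 150%/4⌋ = $32,935; SL = ⌊$69,628/3⌋ = $23,209 → take DB $32,935. Book value $54,893.
Year 3: DB = ⌊$54,893 × 150%/4⌋ = $20,584; SL = ⌊$36,693/2⌋ = $18,346 → take DB $20,584. Book value $34,309.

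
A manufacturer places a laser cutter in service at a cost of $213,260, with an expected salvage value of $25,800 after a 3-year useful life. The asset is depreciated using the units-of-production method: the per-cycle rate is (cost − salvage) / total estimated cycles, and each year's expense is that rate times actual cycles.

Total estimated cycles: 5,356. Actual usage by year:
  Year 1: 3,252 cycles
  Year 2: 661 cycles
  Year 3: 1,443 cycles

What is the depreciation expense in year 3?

$50,505

Depreciable base = $213,260 − $25,800 = $187,460.
Rate = $187,460 / 5,356 cycles = $35 per cycle.
Year 1: 3,252 × $35 = $113,820. Book value $99,440.
Year 2: 661 × $35 = $23,135. Book value $76,305.
Year 3: 1,443 × $35 = $50,505. Book value $25,800.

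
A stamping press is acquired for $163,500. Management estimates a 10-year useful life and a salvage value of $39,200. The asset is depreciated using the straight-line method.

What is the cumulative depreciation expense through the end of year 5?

$62,150

Depreciable base = $163,500 − $39,200 = $124,300.
Annual expense = $124,300 / 10 = $12,430.
End of year 1: book value $151,070.
End of year 2: book value $138,640.
End of year 3: book value $126,210.
End of year 4: book value $113,780.
End of year 5: book value $101,350.
Accumulated through year 5 = $163,500 − $101,350 = $62,150.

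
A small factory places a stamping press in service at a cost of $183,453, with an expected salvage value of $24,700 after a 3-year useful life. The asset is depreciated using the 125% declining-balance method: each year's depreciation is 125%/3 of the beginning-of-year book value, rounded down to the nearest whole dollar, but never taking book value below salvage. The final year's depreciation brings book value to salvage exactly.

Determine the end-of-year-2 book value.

$62,426

Depreciable base = $183,453 − $24,700 = $158,753.
Year 1: ⌊$183,453 × 125%/3⌋ = $76,438. Book value $107,015.
Year 2: ⌊$107,015 × 125%/3⌋ = $44,589. Book value $62,426.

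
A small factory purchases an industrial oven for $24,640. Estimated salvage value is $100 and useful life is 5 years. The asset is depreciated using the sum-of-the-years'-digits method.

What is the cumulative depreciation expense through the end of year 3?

Depreciable base = $24,640 − $100 = $24,540.
Sum of the years' digits = 5+4+3+2+1 = 15.
Year 1: $24,540 × 5/15 = $8,180. Book value $16,460.
Year 2: $24,540 × 4/15 = $6,544. Book value $9,916.
Year 3: $24,540 × 3/15 = $4,908. Book value $5,008.
Accumulated through year 3 = $24,640 − $5,008 = $19,632.

$19,632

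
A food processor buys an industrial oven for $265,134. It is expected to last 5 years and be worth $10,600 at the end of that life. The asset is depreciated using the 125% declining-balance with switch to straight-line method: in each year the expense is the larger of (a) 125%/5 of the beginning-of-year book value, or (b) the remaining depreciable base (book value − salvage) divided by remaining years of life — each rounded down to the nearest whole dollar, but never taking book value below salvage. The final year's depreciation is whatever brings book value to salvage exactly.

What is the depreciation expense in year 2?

Depreciable base = $265,134 − $10,600 = $254,534.
Year 1: DB = ⌊$265,134 × 125%/5⌋ = $66,283; SL = ⌊$254,534/5⌋ = $50,906 → take DB $66,283. Book value $198,851.
Year 2: DB = ⌊$198,851 × 125%/5⌋ = $49,712; SL = ⌊$188,251/4⌋ = $47,062 → take DB $49,712. Book value $149,139.

$49,712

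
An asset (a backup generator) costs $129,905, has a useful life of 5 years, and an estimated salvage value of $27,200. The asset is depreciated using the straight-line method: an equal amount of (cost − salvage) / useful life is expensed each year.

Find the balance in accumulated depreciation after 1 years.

$20,541

Depreciable base = $129,905 − $27,200 = $102,705.
Annual expense = $102,705 / 5 = $20,541.
End of year 1: book value $109,364.
Accumulated through year 1 = $129,905 − $109,364 = $20,541.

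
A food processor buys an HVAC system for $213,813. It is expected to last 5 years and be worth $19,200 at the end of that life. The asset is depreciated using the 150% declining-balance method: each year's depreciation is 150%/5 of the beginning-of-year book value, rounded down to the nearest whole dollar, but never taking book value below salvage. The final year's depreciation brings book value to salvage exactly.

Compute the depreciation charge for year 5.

$32,138

Depreciable base = $213,813 − $19,200 = $194,613.
Year 1: ⌊$213,813 × 150%/5⌋ = $64,143. Book value $149,670.
Year 2: ⌊$149,670 × 150%/5⌋ = $44,901. Book value $104,769.
Year 3: ⌊$104,769 × 150%/5⌋ = $31,430. Book value $73,339.
Year 4: ⌊$73,339 × 150%/5⌋ = $22,001. Book value $51,338.
Year 5 (final): $51,338 − $19,200 = $32,138. Book value $19,200.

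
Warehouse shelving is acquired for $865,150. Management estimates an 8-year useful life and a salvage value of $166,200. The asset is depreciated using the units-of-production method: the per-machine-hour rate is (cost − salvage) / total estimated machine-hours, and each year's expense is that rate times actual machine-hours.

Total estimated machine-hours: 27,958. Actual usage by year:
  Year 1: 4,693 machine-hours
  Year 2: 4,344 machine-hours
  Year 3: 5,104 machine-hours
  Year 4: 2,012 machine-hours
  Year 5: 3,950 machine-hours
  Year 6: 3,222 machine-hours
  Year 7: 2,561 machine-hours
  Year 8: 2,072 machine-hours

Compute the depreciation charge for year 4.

Depreciable base = $865,150 − $166,200 = $698,950.
Rate = $698,950 / 27,958 machine-hours = $25 per machine-hour.
Year 1: 4,693 × $25 = $117,325. Book value $747,825.
Year 2: 4,344 × $25 = $108,600. Book value $639,225.
Year 3: 5,104 × $25 = $127,600. Book value $511,625.
Year 4: 2,012 × $25 = $50,300. Book value $461,325.

$50,300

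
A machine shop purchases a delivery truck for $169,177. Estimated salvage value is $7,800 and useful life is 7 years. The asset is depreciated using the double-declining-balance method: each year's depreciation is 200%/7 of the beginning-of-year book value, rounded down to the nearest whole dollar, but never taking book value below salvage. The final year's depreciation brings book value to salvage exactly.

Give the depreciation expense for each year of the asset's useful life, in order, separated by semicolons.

Depreciable base = $169,177 − $7,800 = $161,377.
Year 1: ⌊$169,177 × 200%/7⌋ = $48,336. Book value $120,841.
Year 2: ⌊$120,841 × 200%/7⌋ = $34,526. Book value $86,315.
Year 3: ⌊$86,315 × 200%/7⌋ = $24,661. Book value $61,654.
Year 4: ⌊$61,654 × 200%/7⌋ = $17,615. Book value $44,039.
Year 5: ⌊$44,039 × 200%/7⌋ = $12,582. Book value $31,457.
Year 6: ⌊$31,457 × 200%/7⌋ = $8,987. Book value $22,470.
Year 7 (final): $22,470 − $7,800 = $14,670. Book value $7,800.

$48,336; $34,526; $24,661; $17,615; $12,582; $8,987; $14,670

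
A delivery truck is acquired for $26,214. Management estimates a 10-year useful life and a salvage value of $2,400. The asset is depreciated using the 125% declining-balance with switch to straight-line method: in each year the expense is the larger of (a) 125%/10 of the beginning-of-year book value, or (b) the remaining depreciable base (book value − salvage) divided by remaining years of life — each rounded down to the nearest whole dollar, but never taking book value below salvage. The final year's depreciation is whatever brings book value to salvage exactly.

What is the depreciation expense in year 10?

$2,162

Depreciable base = $26,214 − $2,400 = $23,814.
Year 1: DB = ⌊$26,214 × 125%/10⌋ = $3,276; SL = ⌊$23,814/10⌋ = $2,381 → take DB $3,276. Book value $22,938.
Year 2: DB = ⌊$22,938 × 125%/10⌋ = $2,867; SL = ⌊$20,538/9⌋ = $2,282 → take DB $2,867. Book value $20,071.
Year 3: DB = ⌊$20,071 × 125%/10⌋ = $2,508; SL = ⌊$17,671/8⌋ = $2,208 → take DB $2,508. Book value $17,563.
Year 4: DB = ⌊$17,563 × 125%/10⌋ = $2,195; SL = ⌊$15,163/7⌋ = $2,166 → take DB $2,195. Book value $15,368.
Year 5: DB = ⌊$15,368 × 125%/10⌋ = $1,921; SL = ⌊$12,968/6⌋ = $2,161 → take SL $2,161. Book value $13,207.
Year 6: DB = ⌊$13,207 × 125%/10⌋ = $1,650; SL = ⌊$10,807/5⌋ = $2,161 → take SL $2,161. Book value $11,046.
Year 7: DB = ⌊$11,046 × 125%/10⌋ = $1,380; SL = ⌊$8,646/4⌋ = $2,161 → take SL $2,161. Book value $8,885.
Year 8: DB = ⌊$8,885 × 125%/10⌋ = $1,110; SL = ⌊$6,485/3⌋ = $2,161 → take SL $2,161. Book value $6,724.
Year 9: DB = ⌊$6,724 × 125%/10⌋ = $840; SL = ⌊$4,324/2⌋ = $2,162 → take SL $2,162. Book value $4,562.
Year 10 (final): $4,562 − $2,400 = $2,162. Book value $2,400.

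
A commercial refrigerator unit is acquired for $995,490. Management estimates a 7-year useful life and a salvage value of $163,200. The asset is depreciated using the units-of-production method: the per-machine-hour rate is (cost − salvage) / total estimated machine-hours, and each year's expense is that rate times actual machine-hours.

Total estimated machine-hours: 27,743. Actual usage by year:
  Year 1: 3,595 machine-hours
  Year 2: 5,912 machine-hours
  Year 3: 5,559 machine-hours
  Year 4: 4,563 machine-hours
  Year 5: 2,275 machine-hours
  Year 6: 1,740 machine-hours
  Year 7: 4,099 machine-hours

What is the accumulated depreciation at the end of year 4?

$588,870

Depreciable base = $995,490 − $163,200 = $832,290.
Rate = $832,290 / 27,743 machine-hours = $30 per machine-hour.
Year 1: 3,595 × $30 = $107,850. Book value $887,640.
Year 2: 5,912 × $30 = $177,360. Book value $710,280.
Year 3: 5,559 × $30 = $166,770. Book value $543,510.
Year 4: 4,563 × $30 = $136,890. Book value $406,620.
Accumulated through year 4 = $995,490 − $406,620 = $588,870.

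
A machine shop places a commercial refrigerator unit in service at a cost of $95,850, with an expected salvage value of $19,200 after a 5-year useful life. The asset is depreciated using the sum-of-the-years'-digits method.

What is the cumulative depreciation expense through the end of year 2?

$45,990

Depreciable base = $95,850 − $19,200 = $76,650.
Sum of the years' digits = 5+4+3+2+1 = 15.
Year 1: $76,650 × 5/15 = $25,550. Book value $70,300.
Year 2: $76,650 × 4/15 = $20,440. Book value $49,860.
Accumulated through year 2 = $95,850 − $49,860 = $45,990.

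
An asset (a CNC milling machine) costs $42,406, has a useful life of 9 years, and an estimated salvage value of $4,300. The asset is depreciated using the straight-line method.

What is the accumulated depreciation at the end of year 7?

$29,638

Depreciable base = $42,406 − $4,300 = $38,106.
Annual expense = $38,106 / 9 = $4,234.
End of year 1: book value $38,172.
End of year 2: book value $33,938.
End of year 3: book value $29,704.
End of year 4: book value $25,470.
End of year 5: book value $21,236.
End of year 6: book value $17,002.
End of year 7: book value $12,768.
Accumulated through year 7 = $42,406 − $12,768 = $29,638.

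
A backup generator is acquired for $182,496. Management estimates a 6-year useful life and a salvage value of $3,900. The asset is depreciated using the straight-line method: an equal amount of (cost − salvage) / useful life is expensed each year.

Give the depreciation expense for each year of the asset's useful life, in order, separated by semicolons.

$29,766; $29,766; $29,766; $29,766; $29,766; $29,766

Depreciable base = $182,496 − $3,900 = $178,596.
Annual expense = $178,596 / 6 = $29,766.
End of year 1: book value $152,730.
End of year 2: book value $122,964.
End of year 3: book value $93,198.
End of year 4: book value $63,432.
End of year 5: book value $33,666.
End of year 6: book value $3,900.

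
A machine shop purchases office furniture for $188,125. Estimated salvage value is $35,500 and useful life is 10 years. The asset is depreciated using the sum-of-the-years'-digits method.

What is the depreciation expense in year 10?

$2,775

Depreciable base = $188,125 − $35,500 = $152,625.
Sum of the years' digits = 10+9+8+7+6+5+4+3+2+1 = 55.
Year 1: $152,625 × 10/55 = $27,750. Book value $160,375.
Year 2: $152,625 × 9/55 = $24,975. Book value $135,400.
Year 3: $152,625 × 8/55 = $22,200. Book value $113,200.
Year 4: $152,625 × 7/55 = $19,425. Book value $93,775.
Year 5: $152,625 × 6/55 = $16,650. Book value $77,125.
Year 6: $152,625 × 5/55 = $13,875. Book value $63,250.
Year 7: $152,625 × 4/55 = $11,100. Book value $52,150.
Year 8: $152,625 × 3/55 = $8,325. Book value $43,825.
Year 9: $152,625 × 2/55 = $5,550. Book value $38,275.
Year 10: $152,625 × 1/55 = $2,775. Book value $35,500.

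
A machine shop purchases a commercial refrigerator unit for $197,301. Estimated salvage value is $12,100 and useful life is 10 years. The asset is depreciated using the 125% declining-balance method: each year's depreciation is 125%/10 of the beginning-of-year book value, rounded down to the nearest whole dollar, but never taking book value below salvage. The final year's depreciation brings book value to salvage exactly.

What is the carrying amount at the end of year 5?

$101,199

Depreciable base = $197,301 − $12,100 = $185,201.
Year 1: ⌊$197,301 × 125%/10⌋ = $24,662. Book value $172,639.
Year 2: ⌊$172,639 × 125%/10⌋ = $21,579. Book value $151,060.
Year 3: ⌊$151,060 × 125%/10⌋ = $18,882. Book value $132,178.
Year 4: ⌊$132,178 × 125%/10⌋ = $16,522. Book value $115,656.
Year 5: ⌊$115,656 × 125%/10⌋ = $14,457. Book value $101,199.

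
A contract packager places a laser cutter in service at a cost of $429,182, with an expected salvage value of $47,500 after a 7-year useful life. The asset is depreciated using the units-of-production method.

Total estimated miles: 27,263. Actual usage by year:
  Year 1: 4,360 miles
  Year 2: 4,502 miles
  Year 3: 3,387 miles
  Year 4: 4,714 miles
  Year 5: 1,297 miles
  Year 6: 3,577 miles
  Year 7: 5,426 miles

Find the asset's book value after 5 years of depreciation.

Depreciable base = $429,182 − $47,500 = $381,682.
Rate = $381,682 / 27,263 miles = $14 per mile.
Year 1: 4,360 × $14 = $61,040. Book value $368,142.
Year 2: 4,502 × $14 = $63,028. Book value $305,114.
Year 3: 3,387 × $14 = $47,418. Book value $257,696.
Year 4: 4,714 × $14 = $65,996. Book value $191,700.
Year 5: 1,297 × $14 = $18,158. Book value $173,542.

$173,542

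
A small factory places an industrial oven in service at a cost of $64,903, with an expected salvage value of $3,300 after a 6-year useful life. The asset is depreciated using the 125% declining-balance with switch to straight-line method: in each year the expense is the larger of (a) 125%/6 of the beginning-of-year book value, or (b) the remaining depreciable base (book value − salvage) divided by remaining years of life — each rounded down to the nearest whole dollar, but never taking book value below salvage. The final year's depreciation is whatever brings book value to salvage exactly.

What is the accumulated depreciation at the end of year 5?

Depreciable base = $64,903 − $3,300 = $61,603.
Year 1: DB = ⌊$64,903 × 125%/6⌋ = $13,521; SL = ⌊$61,603/6⌋ = $10,267 → take DB $13,521. Book value $51,382.
Year 2: DB = ⌊$51,382 × 125%/6⌋ = $10,704; SL = ⌊$48,082/5⌋ = $9,616 → take DB $10,704. Book value $40,678.
Year 3: DB = ⌊$40,678 × 125%/6⌋ = $8,474; SL = ⌊$37,378/4⌋ = $9,344 → take SL $9,344. Book value $31,334.
Year 4: DB = ⌊$31,334 × 125%/6⌋ = $6,527; SL = ⌊$28,034/3⌋ = $9,344 → take SL $9,344. Book value $21,990.
Year 5: DB = ⌊$21,990 × 125%/6⌋ = $4,581; SL = ⌊$18,690/2⌋ = $9,345 → take SL $9,345. Book value $12,645.
Accumulated through year 5 = $64,903 − $12,645 = $52,258.

$52,258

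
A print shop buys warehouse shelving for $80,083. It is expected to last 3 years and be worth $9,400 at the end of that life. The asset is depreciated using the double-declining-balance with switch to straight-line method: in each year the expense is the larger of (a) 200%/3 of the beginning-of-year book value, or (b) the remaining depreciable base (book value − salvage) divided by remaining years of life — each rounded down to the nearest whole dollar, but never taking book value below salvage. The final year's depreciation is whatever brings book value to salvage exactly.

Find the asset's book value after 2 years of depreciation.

$9,400

Depreciable base = $80,083 − $9,400 = $70,683.
Year 1: DB = ⌊$80,083 × 200%/3⌋ = $53,388; SL = ⌊$70,683/3⌋ = $23,561 → take DB $53,388. Book value $26,695.
Year 2: DB = ⌊$26,695 × 200%/3⌋ = $17,796; SL = ⌊$17,295/2⌋ = $8,647 → take DB $17,796, capped at $17,295. Book value $9,400.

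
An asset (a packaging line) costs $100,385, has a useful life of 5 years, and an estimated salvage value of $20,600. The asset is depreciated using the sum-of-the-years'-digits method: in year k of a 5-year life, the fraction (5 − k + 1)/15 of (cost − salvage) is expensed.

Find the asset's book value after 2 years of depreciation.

$52,514

Depreciable base = $100,385 − $20,600 = $79,785.
Sum of the years' digits = 5+4+3+2+1 = 15.
Year 1: $79,785 × 5/15 = $26,595. Book value $73,790.
Year 2: $79,785 × 4/15 = $21,276. Book value $52,514.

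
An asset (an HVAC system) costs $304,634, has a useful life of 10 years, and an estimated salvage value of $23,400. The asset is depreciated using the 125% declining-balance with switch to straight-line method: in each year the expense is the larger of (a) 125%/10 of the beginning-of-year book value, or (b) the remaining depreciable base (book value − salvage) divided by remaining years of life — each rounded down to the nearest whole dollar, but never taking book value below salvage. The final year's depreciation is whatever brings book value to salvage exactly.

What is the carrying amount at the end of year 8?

$75,024

Depreciable base = $304,634 − $23,400 = $281,234.
Year 1: DB = ⌊$304,634 × 125%/10⌋ = $38,079; SL = ⌊$281,234/10⌋ = $28,123 → take DB $38,079. Book value $266,555.
Year 2: DB = ⌊$266,555 × 125%/10⌋ = $33,319; SL = ⌊$243,155/9⌋ = $27,017 → take DB $33,319. Book value $233,236.
Year 3: DB = ⌊$233,236 × 125%/10⌋ = $29,154; SL = ⌊$209,836/8⌋ = $26,229 → take DB $29,154. Book value $204,082.
Year 4: DB = ⌊$204,082 × 125%/10⌋ = $25,510; SL = ⌊$180,682/7⌋ = $25,811 → take SL $25,811. Book value $178,271.
Year 5: DB = ⌊$178,271 × 125%/10⌋ = $22,283; SL = ⌊$154,871/6⌋ = $25,811 → take SL $25,811. Book value $152,460.
Year 6: DB = ⌊$152,460 × 125%/10⌋ = $19,057; SL = ⌊$129,060/5⌋ = $25,812 → take SL $25,812. Book value $126,648.
Year 7: DB = ⌊$126,648 × 125%/10⌋ = $15,831; SL = ⌊$103,248/4⌋ = $25,812 → take SL $25,812. Book value $100,836.
Year 8: DB = ⌊$100,836 × 125%/10⌋ = $12,604; SL = ⌊$77,436/3⌋ = $25,812 → take SL $25,812. Book value $75,024.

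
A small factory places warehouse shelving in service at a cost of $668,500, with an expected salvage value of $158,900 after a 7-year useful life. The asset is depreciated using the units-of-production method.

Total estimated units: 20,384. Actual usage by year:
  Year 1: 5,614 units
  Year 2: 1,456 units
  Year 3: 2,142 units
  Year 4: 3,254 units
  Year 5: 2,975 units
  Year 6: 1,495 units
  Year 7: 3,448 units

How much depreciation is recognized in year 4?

$81,350

Depreciable base = $668,500 − $158,900 = $509,600.
Rate = $509,600 / 20,384 units = $25 per unit.
Year 1: 5,614 × $25 = $140,350. Book value $528,150.
Year 2: 1,456 × $25 = $36,400. Book value $491,750.
Year 3: 2,142 × $25 = $53,550. Book value $438,200.
Year 4: 3,254 × $25 = $81,350. Book value $356,850.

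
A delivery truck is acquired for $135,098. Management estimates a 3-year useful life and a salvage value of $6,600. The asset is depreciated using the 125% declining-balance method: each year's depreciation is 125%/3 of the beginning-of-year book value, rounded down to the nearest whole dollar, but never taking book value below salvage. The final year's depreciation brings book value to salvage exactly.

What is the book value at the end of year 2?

$45,972

Depreciable base = $135,098 − $6,600 = $128,498.
Year 1: ⌊$135,098 × 125%/3⌋ = $56,290. Book value $78,808.
Year 2: ⌊$78,808 × 125%/3⌋ = $32,836. Book value $45,972.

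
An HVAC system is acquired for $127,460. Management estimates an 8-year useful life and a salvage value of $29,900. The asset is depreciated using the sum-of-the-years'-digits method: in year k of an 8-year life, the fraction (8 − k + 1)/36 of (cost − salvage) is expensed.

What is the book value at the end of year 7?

$32,610

Depreciable base = $127,460 − $29,900 = $97,560.
Sum of the years' digits = 8+7+6+5+4+3+2+1 = 36.
Year 1: $97,560 × 8/36 = $21,680. Book value $105,780.
Year 2: $97,560 × 7/36 = $18,970. Book value $86,810.
Year 3: $97,560 × 6/36 = $16,260. Book value $70,550.
Year 4: $97,560 × 5/36 = $13,550. Book value $57,000.
Year 5: $97,560 × 4/36 = $10,840. Book value $46,160.
Year 6: $97,560 × 3/36 = $8,130. Book value $38,030.
Year 7: $97,560 × 2/36 = $5,420. Book value $32,610.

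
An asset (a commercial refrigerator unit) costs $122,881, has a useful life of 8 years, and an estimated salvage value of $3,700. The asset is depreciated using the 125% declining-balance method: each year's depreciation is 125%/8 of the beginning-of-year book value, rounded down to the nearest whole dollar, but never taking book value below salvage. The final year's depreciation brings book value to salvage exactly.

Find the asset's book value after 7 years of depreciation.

Depreciable base = $122,881 − $3,700 = $119,181.
Year 1: ⌊$122,881 × 125%/8⌋ = $19,200. Book value $103,681.
Year 2: ⌊$103,681 × 125%/8⌋ = $16,200. Book value $87,481.
Year 3: ⌊$87,481 × 125%/8⌋ = $13,668. Book value $73,813.
Year 4: ⌊$73,813 × 125%/8⌋ = $11,533. Book value $62,280.
Year 5: ⌊$62,280 × 125%/8⌋ = $9,731. Book value $52,549.
Year 6: ⌊$52,549 × 125%/8⌋ = $8,210. Book value $44,339.
Year 7: ⌊$44,339 × 125%/8⌋ = $6,927. Book value $37,412.

$37,412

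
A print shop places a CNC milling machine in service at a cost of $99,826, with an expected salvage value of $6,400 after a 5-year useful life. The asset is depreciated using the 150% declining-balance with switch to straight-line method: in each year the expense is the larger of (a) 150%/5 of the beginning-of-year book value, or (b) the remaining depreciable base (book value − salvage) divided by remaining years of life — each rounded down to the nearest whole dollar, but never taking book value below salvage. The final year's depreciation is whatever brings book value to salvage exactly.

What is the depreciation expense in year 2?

Depreciable base = $99,826 − $6,400 = $93,426.
Year 1: DB = ⌊$99,826 × 150%/5⌋ = $29,947; SL = ⌊$93,426/5⌋ = $18,685 → take DB $29,947. Book value $69,879.
Year 2: DB = ⌊$69,879 × 150%/5⌋ = $20,963; SL = ⌊$63,479/4⌋ = $15,869 → take DB $20,963. Book value $48,916.

$20,963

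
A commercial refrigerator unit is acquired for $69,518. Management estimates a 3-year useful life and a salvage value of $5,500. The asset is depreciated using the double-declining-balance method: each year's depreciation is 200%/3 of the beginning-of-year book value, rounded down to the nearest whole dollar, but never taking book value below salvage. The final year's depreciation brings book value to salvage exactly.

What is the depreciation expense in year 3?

Depreciable base = $69,518 − $5,500 = $64,018.
Year 1: ⌊$69,518 × 200%/3⌋ = $46,345. Book value $23,173.
Year 2: ⌊$23,173 × 200%/3⌋ = $15,448. Book value $7,725.
Year 3 (final): $7,725 − $5,500 = $2,225. Book value $5,500.

$2,225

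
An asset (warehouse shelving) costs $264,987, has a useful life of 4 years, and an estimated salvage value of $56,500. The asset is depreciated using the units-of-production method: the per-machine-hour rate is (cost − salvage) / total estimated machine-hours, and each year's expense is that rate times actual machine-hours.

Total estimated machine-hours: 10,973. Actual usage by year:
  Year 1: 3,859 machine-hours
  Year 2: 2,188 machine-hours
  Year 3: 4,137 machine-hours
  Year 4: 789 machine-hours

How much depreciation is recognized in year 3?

$78,603

Depreciable base = $264,987 − $56,500 = $208,487.
Rate = $208,487 / 10,973 machine-hours = $19 per machine-hour.
Year 1: 3,859 × $19 = $73,321. Book value $191,666.
Year 2: 2,188 × $19 = $41,572. Book value $150,094.
Year 3: 4,137 × $19 = $78,603. Book value $71,491.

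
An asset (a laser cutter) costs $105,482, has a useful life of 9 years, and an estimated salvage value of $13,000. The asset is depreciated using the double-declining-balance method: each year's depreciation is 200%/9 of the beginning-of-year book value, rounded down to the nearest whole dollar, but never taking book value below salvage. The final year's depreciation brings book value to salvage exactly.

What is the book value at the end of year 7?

Depreciable base = $105,482 − $13,000 = $92,482.
Year 1: ⌊$105,482 × 200%/9⌋ = $23,440. Book value $82,042.
Year 2: ⌊$82,042 × 200%/9⌋ = $18,231. Book value $63,811.
Year 3: ⌊$63,811 × 200%/9⌋ = $14,180. Book value $49,631.
Year 4: ⌊$49,631 × 200%/9⌋ = $11,029. Book value $38,602.
Year 5: ⌊$38,602 × 200%/9⌋ = $8,578. Book value $30,024.
Year 6: ⌊$30,024 × 200%/9⌋ = $6,672. Book value $23,352.
Year 7: ⌊$23,352 × 200%/9⌋ = $5,189. Book value $18,163.

$18,163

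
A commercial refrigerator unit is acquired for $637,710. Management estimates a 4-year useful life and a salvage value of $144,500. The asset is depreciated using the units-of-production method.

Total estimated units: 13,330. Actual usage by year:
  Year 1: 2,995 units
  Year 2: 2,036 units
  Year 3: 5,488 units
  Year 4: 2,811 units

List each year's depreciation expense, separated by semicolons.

$110,815; $75,332; $203,056; $104,007

Depreciable base = $637,710 − $144,500 = $493,210.
Rate = $493,210 / 13,330 units = $37 per unit.
Year 1: 2,995 × $37 = $110,815. Book value $526,895.
Year 2: 2,036 × $37 = $75,332. Book value $451,563.
Year 3: 5,488 × $37 = $203,056. Book value $248,507.
Year 4: 2,811 × $37 = $104,007. Book value $144,500.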